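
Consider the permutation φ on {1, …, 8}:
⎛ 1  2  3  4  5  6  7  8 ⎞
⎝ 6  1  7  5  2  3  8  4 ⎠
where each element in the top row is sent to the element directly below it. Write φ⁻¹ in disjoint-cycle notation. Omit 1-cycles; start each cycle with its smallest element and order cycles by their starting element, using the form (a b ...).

First write φ in disjoint cycles: (1 6 3 7 8 4 5 2).
Reversing each cycle (and rotating so the smallest element leads) gives φ⁻¹ = (1 2 5 4 8 7 3 6).

(1 2 5 4 8 7 3 6)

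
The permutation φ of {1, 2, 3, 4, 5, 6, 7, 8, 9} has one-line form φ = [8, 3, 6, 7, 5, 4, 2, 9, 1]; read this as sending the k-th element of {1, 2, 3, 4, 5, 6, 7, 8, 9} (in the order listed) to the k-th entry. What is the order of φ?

15

Writing φ as disjoint cycles, the cycle lengths are 5, 3, 1.
Since disjoint cycles commute, ord(φ) = lcm(5, 3) = 15.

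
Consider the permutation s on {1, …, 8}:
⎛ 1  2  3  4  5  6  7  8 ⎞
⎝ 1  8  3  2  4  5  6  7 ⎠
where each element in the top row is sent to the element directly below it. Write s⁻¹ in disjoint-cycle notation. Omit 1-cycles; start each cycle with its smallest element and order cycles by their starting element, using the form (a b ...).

(2 4 5 6 7 8)

The cycle decomposition of s is (2 8 7 6 5 4).
Reversing each cycle (and rotating so the smallest element leads) gives s⁻¹ = (2 4 5 6 7 8).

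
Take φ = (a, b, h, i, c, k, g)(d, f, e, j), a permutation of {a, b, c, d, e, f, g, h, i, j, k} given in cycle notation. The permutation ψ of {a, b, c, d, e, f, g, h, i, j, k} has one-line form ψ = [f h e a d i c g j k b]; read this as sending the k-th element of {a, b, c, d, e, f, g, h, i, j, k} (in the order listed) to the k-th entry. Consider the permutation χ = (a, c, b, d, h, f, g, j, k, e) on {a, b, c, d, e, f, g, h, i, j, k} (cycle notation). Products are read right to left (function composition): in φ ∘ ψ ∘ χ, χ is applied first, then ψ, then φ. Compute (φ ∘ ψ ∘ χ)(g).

g

Apply the permutations in order: χ(g) = j, then ψ(j) = k, then φ(k) = g. So (φ ∘ ψ ∘ χ)(g) = g.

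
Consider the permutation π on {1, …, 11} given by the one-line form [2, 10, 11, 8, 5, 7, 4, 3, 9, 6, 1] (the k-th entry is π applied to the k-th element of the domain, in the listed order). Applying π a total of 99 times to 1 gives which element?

1

Tracing 1 → 2 → … returns to 1 after 9 steps, so 1 lies in a 9-cycle (1 2 10 6 7 4 8 3 11).
Since the cycle has length 9, π^99 acts on it the same as π^0 (99 mod 9 = 0).
So π^99(1) = 1.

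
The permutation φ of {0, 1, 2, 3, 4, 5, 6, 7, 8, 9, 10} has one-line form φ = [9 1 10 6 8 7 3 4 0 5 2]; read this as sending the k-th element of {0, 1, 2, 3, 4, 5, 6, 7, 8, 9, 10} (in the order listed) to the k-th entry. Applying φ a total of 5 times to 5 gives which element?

9

Tracing 5 → 7 → … returns to 5 after 6 steps, so 5 lies in a 6-cycle (0, 9, 5, 7, 4, 8).
Advancing 5 steps from 5: 5 → 7 → 4 → 8 → 0 → 9.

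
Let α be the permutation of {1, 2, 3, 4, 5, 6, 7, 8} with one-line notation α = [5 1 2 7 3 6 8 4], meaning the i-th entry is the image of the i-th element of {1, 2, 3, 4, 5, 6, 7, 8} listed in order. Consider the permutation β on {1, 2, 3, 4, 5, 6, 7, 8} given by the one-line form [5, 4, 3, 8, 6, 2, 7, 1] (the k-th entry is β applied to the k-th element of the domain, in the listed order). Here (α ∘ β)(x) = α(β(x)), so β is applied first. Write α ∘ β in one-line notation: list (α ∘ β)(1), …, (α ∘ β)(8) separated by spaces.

3 7 2 4 6 1 8 5

(α ∘ β)(x) = α(β(x)). Computing each image: α(β(1)) = α(5) = 3, α(β(2)) = α(4) = 7, α(β(3)) = α(3) = 2, α(β(4)) = α(8) = 4, α(β(5)) = α(6) = 6, α(β(6)) = α(2) = 1, α(β(7)) = α(7) = 8, α(β(8)) = α(1) = 5.
Hence α ∘ β = [3 7 2 4 6 1 8 5].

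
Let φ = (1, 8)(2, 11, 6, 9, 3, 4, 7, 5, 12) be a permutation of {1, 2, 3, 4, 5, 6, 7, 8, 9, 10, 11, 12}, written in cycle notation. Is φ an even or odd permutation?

The cycle lengths are 9, 2, 1.
A cycle of length ℓ contributes ℓ−1 transpositions, so φ is a product of 8 + 1 = 9 transpositions — odd.

odd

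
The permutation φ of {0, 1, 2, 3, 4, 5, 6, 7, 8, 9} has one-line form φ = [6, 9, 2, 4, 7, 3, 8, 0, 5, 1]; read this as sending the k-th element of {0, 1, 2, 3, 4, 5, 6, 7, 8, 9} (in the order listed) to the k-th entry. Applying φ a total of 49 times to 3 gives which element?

3

Tracing 3 → 4 → … returns to 3 after 7 steps, so 3 lies in a 7-cycle (0, 6, 8, 5, 3, 4, 7).
Since the cycle has length 7, φ^49 acts on it the same as φ^0 (49 mod 7 = 0).
So φ^49(3) = 3.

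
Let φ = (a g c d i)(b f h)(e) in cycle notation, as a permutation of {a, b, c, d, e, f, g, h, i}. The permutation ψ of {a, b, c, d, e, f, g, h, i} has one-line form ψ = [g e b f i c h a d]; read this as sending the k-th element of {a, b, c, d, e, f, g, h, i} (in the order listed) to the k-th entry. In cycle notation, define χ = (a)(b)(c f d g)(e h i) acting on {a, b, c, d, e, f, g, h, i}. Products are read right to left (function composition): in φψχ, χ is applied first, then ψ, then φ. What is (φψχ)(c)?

d

Apply the permutations in order: χ(c) = f, then ψ(f) = c, then φ(c) = d. So (φψχ)(c) = d.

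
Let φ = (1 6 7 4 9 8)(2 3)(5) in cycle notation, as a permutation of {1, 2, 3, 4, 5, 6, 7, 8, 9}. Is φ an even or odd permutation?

The cycle lengths are 6, 2, 1.
A cycle of length ℓ contributes ℓ−1 transpositions, so φ is a product of 5 + 1 = 6 transpositions — even.

even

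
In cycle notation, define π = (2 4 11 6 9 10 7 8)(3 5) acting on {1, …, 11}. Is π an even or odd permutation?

even

The cycle lengths are 8, 2, 1.
A cycle is odd iff its length is even; π has 2 even-length cycles, so sgn(π) = (−1)^2 and π is even.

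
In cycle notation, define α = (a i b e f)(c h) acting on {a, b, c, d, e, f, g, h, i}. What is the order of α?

10

The disjoint cycles have lengths 5, 2, 1, 1.
The order is lcm(5, 2) = 10.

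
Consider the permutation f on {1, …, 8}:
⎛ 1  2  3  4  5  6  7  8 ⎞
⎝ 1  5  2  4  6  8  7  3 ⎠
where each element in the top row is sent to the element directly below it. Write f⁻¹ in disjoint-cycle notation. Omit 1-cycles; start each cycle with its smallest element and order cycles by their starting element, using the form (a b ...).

The cycle decomposition of f is (2 5 6 8 3).
The inverse reverses every cycle; in canonical form, f⁻¹ = (2 3 8 6 5).

(2 3 8 6 5)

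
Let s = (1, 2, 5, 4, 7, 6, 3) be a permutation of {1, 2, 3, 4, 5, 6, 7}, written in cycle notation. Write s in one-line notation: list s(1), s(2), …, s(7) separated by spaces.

Each element maps to the next entry in its cycle (wrapping to the front): 1→2, 2→5, 3→1, 4→7, 5→4, 6→3, 7→6.
Listing these in domain order gives 2 5 1 7 4 3 6.

2 5 1 7 4 3 6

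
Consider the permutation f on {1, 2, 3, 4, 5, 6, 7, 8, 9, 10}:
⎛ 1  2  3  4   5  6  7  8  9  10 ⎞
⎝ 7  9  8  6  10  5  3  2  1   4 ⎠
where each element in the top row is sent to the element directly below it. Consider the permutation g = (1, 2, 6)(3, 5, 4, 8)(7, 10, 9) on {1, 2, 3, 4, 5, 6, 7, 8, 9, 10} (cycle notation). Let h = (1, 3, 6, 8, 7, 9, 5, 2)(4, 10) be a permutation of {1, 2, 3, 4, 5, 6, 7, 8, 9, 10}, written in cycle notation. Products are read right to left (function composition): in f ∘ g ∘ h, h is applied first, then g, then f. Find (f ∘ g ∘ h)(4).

1

(f ∘ g ∘ h)(4) = f(g(h(4))). h(4) = 10, then g(10) = 9, then f(9) = 1, so the result is 1.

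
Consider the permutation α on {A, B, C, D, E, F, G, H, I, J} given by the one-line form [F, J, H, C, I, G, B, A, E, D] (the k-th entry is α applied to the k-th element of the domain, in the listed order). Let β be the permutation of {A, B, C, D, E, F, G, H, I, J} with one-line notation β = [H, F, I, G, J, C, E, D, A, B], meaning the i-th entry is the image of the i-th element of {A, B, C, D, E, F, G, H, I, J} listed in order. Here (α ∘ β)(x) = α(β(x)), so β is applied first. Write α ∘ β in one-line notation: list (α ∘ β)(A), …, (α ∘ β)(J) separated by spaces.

A G E B D H I C F J

For each element, apply β then α: A → H → A; B → F → G; C → I → E; D → G → B; E → J → D; F → C → H; G → E → I; H → D → C; I → A → F; J → B → J.
Collecting the images, α ∘ β = [A G E B D H I C F J].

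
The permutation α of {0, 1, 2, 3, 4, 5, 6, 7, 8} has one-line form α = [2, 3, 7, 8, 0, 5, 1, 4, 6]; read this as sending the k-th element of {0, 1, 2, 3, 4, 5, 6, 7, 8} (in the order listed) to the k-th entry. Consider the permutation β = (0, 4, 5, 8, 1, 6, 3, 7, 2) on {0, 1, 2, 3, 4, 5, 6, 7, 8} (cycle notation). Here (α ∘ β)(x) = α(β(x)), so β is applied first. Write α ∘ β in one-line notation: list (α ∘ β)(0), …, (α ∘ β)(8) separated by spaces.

0 1 2 4 5 6 8 7 3

(α ∘ β)(x) = α(β(x)). Computing each image: α(β(0)) = α(4) = 0, α(β(1)) = α(6) = 1, α(β(2)) = α(0) = 2, α(β(3)) = α(7) = 4, α(β(4)) = α(5) = 5, α(β(5)) = α(8) = 6, α(β(6)) = α(3) = 8, α(β(7)) = α(2) = 7, α(β(8)) = α(1) = 3.
Hence α ∘ β = [0 1 2 4 5 6 8 7 3].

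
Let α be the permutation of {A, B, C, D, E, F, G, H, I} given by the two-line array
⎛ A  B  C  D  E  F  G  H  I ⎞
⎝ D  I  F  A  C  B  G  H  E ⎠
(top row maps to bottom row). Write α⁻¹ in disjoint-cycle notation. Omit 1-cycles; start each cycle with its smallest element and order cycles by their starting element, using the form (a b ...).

(A D)(B F C E I)

The cycle decomposition of α is (A D)(B I E C F).
The inverse reverses every cycle; in canonical form, α⁻¹ = (A D)(B F C E I).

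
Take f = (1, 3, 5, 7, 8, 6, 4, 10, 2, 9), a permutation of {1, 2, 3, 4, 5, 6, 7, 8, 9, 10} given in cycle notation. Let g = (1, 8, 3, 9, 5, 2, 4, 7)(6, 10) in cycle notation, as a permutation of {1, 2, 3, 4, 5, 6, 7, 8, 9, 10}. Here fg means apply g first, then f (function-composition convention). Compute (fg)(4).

First apply g: g(4) = 7, then f(7) = 8. Thus (fg)(4) = 8.

8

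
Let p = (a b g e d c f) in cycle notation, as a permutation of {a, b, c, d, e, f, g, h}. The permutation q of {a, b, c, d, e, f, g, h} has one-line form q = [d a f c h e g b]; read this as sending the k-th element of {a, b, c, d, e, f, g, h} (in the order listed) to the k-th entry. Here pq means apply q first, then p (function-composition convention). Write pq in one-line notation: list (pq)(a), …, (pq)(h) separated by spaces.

For each element, apply q then p: a → d → c; b → a → b; c → f → a; d → c → f; e → h → h; f → e → d; g → g → e; h → b → g.
So pq in one-line form is c b a f h d e g.

c b a f h d e g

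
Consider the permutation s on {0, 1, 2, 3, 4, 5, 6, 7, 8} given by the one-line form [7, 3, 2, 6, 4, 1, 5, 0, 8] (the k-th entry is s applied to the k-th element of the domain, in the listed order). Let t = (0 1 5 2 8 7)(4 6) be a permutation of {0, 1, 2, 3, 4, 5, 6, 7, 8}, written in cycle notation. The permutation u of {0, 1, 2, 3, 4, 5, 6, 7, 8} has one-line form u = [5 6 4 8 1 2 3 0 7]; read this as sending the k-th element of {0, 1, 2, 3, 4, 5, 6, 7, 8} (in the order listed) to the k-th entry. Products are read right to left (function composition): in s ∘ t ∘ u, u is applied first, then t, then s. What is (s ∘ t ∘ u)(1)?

4

(s ∘ t ∘ u)(1) = s(t(u(1))). u(1) = 6, then t(6) = 4, then s(4) = 4, so the result is 4.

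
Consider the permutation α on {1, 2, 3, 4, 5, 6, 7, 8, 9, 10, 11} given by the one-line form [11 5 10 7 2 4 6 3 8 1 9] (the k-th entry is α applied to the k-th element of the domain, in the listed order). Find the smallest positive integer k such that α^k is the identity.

The disjoint-cycle form of α has cycle lengths 6, 3, 2.
The order of α is the least common multiple of its cycle lengths: lcm(6, 3, 2) = 6.

6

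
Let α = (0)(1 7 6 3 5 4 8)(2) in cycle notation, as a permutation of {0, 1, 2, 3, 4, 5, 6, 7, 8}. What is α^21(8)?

8 lies in the 7-cycle (1 7 6 3 5 4 8).
Since the cycle has length 7, α^21 acts on it the same as α^0 (21 mod 7 = 0).
So α^21(8) = 8.

8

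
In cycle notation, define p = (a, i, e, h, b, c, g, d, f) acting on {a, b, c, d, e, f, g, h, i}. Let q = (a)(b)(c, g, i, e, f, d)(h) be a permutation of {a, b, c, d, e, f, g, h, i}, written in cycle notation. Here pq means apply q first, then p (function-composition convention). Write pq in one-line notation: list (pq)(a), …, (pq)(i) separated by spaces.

i c d g a f e b h

(pq)(x) = p(q(x)). Computing each image: p(q(a)) = p(a) = i, p(q(b)) = p(b) = c, p(q(c)) = p(g) = d, p(q(d)) = p(c) = g, p(q(e)) = p(f) = a, p(q(f)) = p(d) = f, p(q(g)) = p(i) = e, p(q(h)) = p(h) = b, p(q(i)) = p(e) = h.
Hence pq = [i c d g a f e b h].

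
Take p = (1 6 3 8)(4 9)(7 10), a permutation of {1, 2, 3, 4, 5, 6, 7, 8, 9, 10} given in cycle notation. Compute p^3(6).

1

6 lies in the 4-cycle (1 6 3 8).
Stepping 3 places around the cycle: 6 → 3 → 8 → 1.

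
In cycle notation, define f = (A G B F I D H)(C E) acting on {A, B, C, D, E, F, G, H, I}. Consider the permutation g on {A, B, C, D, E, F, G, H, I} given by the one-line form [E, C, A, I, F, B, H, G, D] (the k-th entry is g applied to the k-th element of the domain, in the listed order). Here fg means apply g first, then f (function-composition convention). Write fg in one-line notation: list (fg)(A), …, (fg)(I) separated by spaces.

(fg)(x) = f(g(x)). Computing each image: f(g(A)) = f(E) = C, f(g(B)) = f(C) = E, f(g(C)) = f(A) = G, f(g(D)) = f(I) = D, f(g(E)) = f(F) = I, f(g(F)) = f(B) = F, f(g(G)) = f(H) = A, f(g(H)) = f(G) = B, f(g(I)) = f(D) = H.
Hence fg = [C E G D I F A B H].

C E G D I F A B H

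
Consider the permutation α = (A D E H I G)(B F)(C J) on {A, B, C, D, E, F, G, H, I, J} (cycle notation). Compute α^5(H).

H lies in the 6-cycle (A D E H I G).
Advancing 5 steps from H: H → I → G → A → D → E.

E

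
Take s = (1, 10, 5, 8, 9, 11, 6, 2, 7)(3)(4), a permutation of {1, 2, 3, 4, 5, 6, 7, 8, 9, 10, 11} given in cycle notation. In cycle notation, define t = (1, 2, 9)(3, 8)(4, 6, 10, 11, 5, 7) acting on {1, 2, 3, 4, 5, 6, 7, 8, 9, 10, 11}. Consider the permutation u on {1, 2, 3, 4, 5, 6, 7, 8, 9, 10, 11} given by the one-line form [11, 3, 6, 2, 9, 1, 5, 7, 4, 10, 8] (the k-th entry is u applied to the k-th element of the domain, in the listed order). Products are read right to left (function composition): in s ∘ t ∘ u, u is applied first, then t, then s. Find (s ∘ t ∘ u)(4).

11

(s ∘ t ∘ u)(4) = s(t(u(4))). u(4) = 2, then t(2) = 9, then s(9) = 11, so the result is 11.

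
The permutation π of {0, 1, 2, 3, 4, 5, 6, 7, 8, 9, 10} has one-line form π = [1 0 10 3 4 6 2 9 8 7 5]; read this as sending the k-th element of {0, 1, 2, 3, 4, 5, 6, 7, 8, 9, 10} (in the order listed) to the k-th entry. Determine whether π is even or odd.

In disjoint-cycle form the cycle lengths are 4, 2, 2, 1, 1, 1.
A cycle is odd iff its length is even; π has 3 even-length cycles, so sgn(π) = (−1)^3 and π is odd.

odd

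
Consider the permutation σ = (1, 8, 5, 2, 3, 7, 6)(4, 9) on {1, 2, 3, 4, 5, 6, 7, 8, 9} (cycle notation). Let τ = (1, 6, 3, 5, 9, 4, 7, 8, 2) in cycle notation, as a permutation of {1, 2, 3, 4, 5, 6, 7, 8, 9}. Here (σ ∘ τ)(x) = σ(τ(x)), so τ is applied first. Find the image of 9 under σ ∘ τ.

τ(9) = 4, then σ(4) = 9; composing gives (σ ∘ τ)(9) = 9.

9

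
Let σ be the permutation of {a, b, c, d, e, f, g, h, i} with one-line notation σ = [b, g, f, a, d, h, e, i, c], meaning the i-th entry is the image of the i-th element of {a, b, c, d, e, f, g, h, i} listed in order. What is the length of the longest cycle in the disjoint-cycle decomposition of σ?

Decomposing into disjoint cycles gives (a b g e d)(c f h i); the longest has length 5.

5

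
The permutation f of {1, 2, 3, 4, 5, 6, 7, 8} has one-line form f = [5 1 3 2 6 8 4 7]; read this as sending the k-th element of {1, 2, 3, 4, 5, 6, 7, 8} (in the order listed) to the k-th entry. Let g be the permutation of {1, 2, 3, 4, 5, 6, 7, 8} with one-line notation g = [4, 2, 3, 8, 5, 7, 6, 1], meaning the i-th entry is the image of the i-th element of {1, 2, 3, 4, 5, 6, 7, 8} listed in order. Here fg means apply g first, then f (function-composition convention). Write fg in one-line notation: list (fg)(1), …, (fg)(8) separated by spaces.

2 1 3 7 6 4 8 5

Chase each element through g then f: 1 → 4 → 2; 2 → 2 → 1; 3 → 3 → 3; 4 → 8 → 7; 5 → 5 → 6; 6 → 7 → 4; 7 → 6 → 8; 8 → 1 → 5.
So fg in one-line form is 2 1 3 7 6 4 8 5.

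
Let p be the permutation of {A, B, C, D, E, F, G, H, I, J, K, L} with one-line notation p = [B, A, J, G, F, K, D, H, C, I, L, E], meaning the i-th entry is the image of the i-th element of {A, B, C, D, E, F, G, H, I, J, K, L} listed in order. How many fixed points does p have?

The fixed points (elements with p(x) = x) are {H}, so there is 1.

1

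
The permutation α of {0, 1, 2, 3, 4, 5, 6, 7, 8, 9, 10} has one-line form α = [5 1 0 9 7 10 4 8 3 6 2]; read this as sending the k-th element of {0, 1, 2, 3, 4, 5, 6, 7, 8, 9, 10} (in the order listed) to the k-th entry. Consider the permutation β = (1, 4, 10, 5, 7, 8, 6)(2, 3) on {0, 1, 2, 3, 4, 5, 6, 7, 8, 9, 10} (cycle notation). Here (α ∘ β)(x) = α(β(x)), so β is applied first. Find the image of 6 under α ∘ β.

β(6) = 1, then α(1) = 1; composing gives (α ∘ β)(6) = 1.

1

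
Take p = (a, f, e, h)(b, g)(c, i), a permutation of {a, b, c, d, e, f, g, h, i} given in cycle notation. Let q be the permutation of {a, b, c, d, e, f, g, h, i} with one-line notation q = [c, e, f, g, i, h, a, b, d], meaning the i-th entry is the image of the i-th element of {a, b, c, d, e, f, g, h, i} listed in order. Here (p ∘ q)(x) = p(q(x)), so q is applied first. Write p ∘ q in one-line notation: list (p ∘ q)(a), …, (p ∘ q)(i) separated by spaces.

For each element, apply q then p: a → c → i; b → e → h; c → f → e; d → g → b; e → i → c; f → h → a; g → a → f; h → b → g; i → d → d.
So p ∘ q in one-line form is i h e b c a f g d.

i h e b c a f g d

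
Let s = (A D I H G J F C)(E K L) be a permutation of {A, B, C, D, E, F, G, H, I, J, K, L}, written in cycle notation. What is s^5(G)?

G lies in the 8-cycle (A D I H G J F C).
Advancing 5 steps from G: G → J → F → C → A → D.

D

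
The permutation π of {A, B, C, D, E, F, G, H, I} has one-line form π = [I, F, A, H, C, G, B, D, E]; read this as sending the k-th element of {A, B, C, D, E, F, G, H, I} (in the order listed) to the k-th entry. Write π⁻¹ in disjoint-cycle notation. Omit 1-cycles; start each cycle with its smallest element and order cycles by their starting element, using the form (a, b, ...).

(A, C, E, I)(B, G, F)(D, H)

First write π in disjoint cycles: (A, I, E, C)(B, F, G)(D, H).
Reversing each cycle (and rotating so the smallest element leads) gives π⁻¹ = (A, C, E, I)(B, G, F)(D, H).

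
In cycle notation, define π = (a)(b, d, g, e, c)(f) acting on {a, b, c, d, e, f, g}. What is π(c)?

In the cycle (b, d, g, e, c), c is followed by b, so π(c) = b.

b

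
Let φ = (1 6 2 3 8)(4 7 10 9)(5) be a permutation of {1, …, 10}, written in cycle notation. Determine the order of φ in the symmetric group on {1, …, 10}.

The cycle type of φ is (5, 4, 1).
The order is lcm(5, 4) = 20.

20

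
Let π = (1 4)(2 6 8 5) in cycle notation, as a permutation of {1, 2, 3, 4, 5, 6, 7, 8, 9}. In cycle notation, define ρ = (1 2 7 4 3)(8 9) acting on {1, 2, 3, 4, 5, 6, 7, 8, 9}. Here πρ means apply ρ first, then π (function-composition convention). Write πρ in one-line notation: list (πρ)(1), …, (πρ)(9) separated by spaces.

6 7 4 3 2 8 1 9 5

Chase each element through ρ then π: 1 → 2 → 6; 2 → 7 → 7; 3 → 1 → 4; 4 → 3 → 3; 5 → 5 → 2; 6 → 6 → 8; 7 → 4 → 1; 8 → 9 → 9; 9 → 8 → 5.
Collecting the images, πρ = [6 7 4 3 2 8 1 9 5].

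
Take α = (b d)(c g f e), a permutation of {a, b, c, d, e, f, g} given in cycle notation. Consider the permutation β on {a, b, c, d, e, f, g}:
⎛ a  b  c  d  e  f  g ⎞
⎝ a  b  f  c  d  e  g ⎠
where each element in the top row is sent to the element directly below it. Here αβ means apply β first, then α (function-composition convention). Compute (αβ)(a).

(αβ)(a) = α(β(a)). β(a) = a, then α(a) = a. So (αβ)(a) = a.

a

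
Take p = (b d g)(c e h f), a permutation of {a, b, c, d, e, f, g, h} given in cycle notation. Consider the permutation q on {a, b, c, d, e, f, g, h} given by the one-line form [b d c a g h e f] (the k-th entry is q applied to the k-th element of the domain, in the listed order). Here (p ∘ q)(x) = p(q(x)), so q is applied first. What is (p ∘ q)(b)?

g

First apply q: q(b) = d, then p(d) = g. Thus (p ∘ q)(b) = g.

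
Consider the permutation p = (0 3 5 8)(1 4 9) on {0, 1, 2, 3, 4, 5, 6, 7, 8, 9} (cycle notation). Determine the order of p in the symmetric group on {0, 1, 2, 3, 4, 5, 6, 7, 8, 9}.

The disjoint cycles have lengths 4, 3, 1, 1, 1.
The order is lcm(4, 3) = 12.

12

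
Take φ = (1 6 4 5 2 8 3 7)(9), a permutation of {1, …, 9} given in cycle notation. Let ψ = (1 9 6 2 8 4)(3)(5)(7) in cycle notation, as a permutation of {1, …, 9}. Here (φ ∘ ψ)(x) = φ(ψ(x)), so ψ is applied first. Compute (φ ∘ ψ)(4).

(φ ∘ ψ)(4) = φ(ψ(4)). ψ(4) = 1, then φ(1) = 6. So (φ ∘ ψ)(4) = 6.

6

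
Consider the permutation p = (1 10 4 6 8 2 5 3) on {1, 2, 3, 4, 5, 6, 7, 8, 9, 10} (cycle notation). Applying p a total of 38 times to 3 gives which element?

2

3 lies in the 8-cycle (1 10 4 6 8 2 5 3).
On an 8-cycle, p^8 is the identity, so p^38 = p^6 there (38 ≡ 6 mod 8).
Stepping 6 places around the cycle: 3 → 1 → 10 → 4 → 6 → 8 → 2.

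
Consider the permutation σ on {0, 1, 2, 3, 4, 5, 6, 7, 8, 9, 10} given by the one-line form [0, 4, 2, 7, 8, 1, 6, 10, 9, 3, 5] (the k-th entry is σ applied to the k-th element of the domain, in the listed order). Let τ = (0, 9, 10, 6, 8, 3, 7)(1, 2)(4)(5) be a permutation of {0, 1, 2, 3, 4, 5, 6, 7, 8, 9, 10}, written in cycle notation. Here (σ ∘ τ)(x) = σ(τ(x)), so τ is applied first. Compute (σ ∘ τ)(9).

First apply τ: τ(9) = 10, then σ(10) = 5. Thus (σ ∘ τ)(9) = 5.

5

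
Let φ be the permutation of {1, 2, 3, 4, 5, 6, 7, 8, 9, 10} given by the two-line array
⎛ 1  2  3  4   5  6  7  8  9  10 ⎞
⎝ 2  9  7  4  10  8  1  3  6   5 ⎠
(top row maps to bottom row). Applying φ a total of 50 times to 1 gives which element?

2

Tracing 1 → 2 → … returns to 1 after 7 steps, so 1 lies in a 7-cycle (1 2 9 6 8 3 7).
On a 7-cycle, φ^7 is the identity, so φ^50 = φ^1 there (50 ≡ 1 mod 7).
Advancing 1 step from 1: 1 → 2.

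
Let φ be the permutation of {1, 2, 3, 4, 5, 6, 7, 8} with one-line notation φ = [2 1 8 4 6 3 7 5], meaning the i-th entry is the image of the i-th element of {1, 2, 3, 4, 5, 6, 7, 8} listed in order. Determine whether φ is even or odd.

even

In disjoint-cycle form the cycle lengths are 4, 2, 1, 1.
A cycle of length ℓ contributes ℓ−1 transpositions, so φ is a product of 3 + 1 = 4 transpositions — even.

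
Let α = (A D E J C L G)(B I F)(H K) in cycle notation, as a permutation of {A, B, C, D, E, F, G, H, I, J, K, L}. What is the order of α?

42

The disjoint cycles have lengths 7, 3, 2.
The order of α is the least common multiple of its cycle lengths: lcm(7, 3, 2) = 42.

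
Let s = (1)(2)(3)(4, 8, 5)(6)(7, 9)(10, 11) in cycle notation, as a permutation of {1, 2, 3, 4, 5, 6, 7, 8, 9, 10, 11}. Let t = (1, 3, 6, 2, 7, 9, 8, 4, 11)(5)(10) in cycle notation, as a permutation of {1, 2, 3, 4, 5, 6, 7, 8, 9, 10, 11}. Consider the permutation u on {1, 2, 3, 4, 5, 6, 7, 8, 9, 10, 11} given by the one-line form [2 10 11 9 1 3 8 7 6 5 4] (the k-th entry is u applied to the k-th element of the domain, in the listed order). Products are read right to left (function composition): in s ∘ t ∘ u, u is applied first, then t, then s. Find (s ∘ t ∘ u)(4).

Chase 4: u(4) = 9; t(9) = 8; s(8) = 5. Hence (s ∘ t ∘ u)(4) = 5.

5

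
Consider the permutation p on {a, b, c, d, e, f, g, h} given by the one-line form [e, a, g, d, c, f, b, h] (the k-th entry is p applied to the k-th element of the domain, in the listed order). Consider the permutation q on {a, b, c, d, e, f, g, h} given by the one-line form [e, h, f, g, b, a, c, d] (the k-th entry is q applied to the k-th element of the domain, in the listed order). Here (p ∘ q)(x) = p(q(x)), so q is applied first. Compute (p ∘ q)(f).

First apply q: q(f) = a, then p(a) = e. Thus (p ∘ q)(f) = e.

e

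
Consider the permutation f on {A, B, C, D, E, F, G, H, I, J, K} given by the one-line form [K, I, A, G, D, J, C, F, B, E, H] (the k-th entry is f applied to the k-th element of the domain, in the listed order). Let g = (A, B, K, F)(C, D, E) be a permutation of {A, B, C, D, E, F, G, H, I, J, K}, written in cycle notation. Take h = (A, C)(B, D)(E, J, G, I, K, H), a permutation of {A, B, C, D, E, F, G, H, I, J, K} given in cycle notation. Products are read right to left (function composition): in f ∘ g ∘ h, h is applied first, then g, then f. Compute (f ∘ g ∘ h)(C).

(f ∘ g ∘ h)(C) = f(g(h(C))). h(C) = A, then g(A) = B, then f(B) = I, so the result is I.

I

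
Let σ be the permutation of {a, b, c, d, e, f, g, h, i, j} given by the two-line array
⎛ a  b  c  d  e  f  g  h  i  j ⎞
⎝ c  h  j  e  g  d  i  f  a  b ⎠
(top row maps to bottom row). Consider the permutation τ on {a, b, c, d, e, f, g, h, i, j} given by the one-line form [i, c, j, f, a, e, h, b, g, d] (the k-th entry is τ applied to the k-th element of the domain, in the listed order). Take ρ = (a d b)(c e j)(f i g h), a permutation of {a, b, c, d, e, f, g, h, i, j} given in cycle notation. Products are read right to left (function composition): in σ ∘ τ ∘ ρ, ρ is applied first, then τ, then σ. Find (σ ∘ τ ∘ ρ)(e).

Chase e: ρ(e) = j; τ(j) = d; σ(d) = e. Hence (σ ∘ τ ∘ ρ)(e) = e.

e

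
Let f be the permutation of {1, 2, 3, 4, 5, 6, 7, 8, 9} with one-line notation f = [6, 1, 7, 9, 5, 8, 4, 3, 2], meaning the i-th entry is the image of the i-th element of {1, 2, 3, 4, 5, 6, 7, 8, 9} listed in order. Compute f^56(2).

Tracing 2 → 1 → … returns to 2 after 8 steps, so 2 lies in an 8-cycle (1, 6, 8, 3, 7, 4, 9, 2).
Powers repeat with period 8 on this cycle, and 56 mod 8 = 0, so f^56(2) = f^0(2).
So f^56(2) = 2.

2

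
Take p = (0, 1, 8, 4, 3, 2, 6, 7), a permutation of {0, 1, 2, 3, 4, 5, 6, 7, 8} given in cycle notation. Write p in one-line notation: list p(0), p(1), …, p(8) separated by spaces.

1 8 6 2 3 5 7 0 4

Image by image: 0↦1, 1↦8, 2↦6, 3↦2, 4↦3, 5↦5, 6↦7, 7↦0, 8↦4.
Listing these in domain order gives 1 8 6 2 3 5 7 0 4.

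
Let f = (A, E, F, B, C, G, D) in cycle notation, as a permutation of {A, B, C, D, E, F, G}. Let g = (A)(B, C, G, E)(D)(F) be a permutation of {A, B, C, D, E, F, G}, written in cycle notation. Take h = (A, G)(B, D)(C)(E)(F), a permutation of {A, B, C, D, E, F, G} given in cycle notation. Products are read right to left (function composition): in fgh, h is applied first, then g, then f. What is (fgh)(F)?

Apply the permutations in order: h(F) = F, then g(F) = F, then f(F) = B. So (fgh)(F) = B.

B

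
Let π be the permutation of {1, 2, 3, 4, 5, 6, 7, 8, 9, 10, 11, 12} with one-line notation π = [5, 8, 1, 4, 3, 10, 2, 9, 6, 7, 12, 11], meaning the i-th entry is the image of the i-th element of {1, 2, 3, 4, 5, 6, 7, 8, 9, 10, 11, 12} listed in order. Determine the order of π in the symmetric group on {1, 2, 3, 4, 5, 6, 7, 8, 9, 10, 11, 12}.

Decomposing into disjoint cycles gives cycle lengths 6, 3, 2, 1.
Since disjoint cycles commute, ord(π) = lcm(6, 3, 2) = 6.

6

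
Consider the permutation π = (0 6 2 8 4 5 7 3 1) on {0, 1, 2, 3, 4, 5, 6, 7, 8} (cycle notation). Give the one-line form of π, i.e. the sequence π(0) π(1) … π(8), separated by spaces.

6 0 8 1 5 7 2 3 4

Reading each image from the cycles: 0→6, 1→0, 2→8, 3→1, 4→5, 5→7, 6→2, 7→3, 8→4.
Listing these in domain order gives 6 0 8 1 5 7 2 3 4.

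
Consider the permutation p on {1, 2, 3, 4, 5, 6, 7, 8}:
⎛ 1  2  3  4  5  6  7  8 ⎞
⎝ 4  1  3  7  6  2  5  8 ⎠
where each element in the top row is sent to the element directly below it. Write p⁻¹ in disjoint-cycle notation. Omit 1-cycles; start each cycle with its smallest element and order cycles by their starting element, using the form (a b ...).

(1 2 6 5 7 4)

The cycle decomposition of p is (1 4 7 5 6 2).
Reversing each cycle (and rotating so the smallest element leads) gives p⁻¹ = (1 2 6 5 7 4).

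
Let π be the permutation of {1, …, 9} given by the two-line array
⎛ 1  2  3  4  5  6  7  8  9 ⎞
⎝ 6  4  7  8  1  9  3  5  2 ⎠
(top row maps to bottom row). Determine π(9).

The entry below 9 in the array is 2, so π(9) = 2.

2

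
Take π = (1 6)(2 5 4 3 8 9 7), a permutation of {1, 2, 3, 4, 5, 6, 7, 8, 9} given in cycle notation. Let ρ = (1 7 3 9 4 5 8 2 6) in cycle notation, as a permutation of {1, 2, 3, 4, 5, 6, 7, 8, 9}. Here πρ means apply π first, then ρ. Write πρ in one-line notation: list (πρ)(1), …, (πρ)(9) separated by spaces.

1 8 2 9 5 7 6 4 3

Chase each element through π then ρ: 1 → 6 → 1; 2 → 5 → 8; 3 → 8 → 2; 4 → 3 → 9; 5 → 4 → 5; 6 → 1 → 7; 7 → 2 → 6; 8 → 9 → 4; 9 → 7 → 3.
So πρ in one-line form is 1 8 2 9 5 7 6 4 3.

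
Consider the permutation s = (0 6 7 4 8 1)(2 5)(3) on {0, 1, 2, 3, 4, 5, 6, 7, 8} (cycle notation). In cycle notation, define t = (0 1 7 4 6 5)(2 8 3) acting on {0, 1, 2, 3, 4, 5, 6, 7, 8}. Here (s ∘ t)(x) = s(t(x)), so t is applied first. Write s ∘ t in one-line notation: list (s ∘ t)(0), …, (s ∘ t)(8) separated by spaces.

Chase each element through t then s: 0 → 1 → 0; 1 → 7 → 4; 2 → 8 → 1; 3 → 2 → 5; 4 → 6 → 7; 5 → 0 → 6; 6 → 5 → 2; 7 → 4 → 8; 8 → 3 → 3.
Collecting the images, s ∘ t = [0 4 1 5 7 6 2 8 3].

0 4 1 5 7 6 2 8 3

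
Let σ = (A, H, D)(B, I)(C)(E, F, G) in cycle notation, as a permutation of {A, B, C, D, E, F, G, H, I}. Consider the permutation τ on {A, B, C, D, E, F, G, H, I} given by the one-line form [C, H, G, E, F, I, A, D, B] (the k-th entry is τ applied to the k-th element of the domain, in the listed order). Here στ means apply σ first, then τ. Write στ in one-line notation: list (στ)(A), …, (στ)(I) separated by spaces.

D B G C I A F E H

(στ)(x) = τ(σ(x)). Computing each image: τ(σ(A)) = τ(H) = D, τ(σ(B)) = τ(I) = B, τ(σ(C)) = τ(C) = G, τ(σ(D)) = τ(A) = C, τ(σ(E)) = τ(F) = I, τ(σ(F)) = τ(G) = A, τ(σ(G)) = τ(E) = F, τ(σ(H)) = τ(D) = E, τ(σ(I)) = τ(B) = H.
Hence στ = [D B G C I A F E H].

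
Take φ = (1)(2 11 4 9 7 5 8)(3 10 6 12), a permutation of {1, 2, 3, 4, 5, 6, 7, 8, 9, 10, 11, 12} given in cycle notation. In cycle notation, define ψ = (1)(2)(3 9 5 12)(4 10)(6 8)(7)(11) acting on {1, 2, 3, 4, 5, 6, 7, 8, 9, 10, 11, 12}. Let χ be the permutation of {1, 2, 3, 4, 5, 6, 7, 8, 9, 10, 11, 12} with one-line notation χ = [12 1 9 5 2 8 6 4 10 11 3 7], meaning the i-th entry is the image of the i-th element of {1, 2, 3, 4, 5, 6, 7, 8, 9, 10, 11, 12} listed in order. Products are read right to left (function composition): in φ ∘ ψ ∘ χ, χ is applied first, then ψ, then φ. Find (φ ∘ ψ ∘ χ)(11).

Apply the permutations in order: χ(11) = 3, then ψ(3) = 9, then φ(9) = 7. So (φ ∘ ψ ∘ χ)(11) = 7.

7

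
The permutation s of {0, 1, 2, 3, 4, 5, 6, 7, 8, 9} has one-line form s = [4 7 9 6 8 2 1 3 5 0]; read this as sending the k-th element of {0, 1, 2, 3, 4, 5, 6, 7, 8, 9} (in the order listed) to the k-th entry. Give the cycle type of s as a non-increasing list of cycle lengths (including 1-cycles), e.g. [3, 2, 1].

[6, 4]

The disjoint cycles are (0 4 8 5 2 9)(1 7 3 6), with lengths 6, 4 in non-increasing order.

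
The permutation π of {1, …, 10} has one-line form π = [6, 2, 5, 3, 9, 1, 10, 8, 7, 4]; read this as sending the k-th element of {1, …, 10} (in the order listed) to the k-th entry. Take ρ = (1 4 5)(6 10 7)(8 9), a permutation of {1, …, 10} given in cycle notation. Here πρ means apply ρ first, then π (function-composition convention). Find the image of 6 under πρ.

4

ρ(6) = 10, then π(10) = 4; composing gives (πρ)(6) = 4.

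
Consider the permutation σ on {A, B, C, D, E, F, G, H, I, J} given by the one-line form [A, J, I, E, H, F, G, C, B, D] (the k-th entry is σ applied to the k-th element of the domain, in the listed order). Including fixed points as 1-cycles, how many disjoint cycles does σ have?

4

The cycle decomposition is (A)(B J D E H C I)(F)(G), which has 4 cycles (counting 1-cycles).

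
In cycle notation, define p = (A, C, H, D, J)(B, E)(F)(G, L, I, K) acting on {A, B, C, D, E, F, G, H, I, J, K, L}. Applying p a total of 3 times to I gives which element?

L

I lies in the 4-cycle (G, L, I, K).
Advancing 3 steps from I: I → K → G → L.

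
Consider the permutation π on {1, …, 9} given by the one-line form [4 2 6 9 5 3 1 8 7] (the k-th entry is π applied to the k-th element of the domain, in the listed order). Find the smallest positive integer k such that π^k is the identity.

Decomposing into disjoint cycles gives cycle lengths 4, 2, 1, 1, 1.
The order of π is the least common multiple of its cycle lengths: lcm(4, 2) = 4.

4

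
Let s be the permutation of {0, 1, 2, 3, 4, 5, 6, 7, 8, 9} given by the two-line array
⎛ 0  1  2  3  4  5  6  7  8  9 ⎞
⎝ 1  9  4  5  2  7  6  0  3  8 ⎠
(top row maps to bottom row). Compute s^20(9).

1

Tracing 9 → 8 → … returns to 9 after 7 steps, so 9 lies in a 7-cycle (0 1 9 8 3 5 7).
On a 7-cycle, s^7 is the identity, so s^20 = s^6 there (20 ≡ 6 mod 7).
Advancing 6 steps from 9: 9 → 8 → 3 → 5 → 7 → 0 → 1.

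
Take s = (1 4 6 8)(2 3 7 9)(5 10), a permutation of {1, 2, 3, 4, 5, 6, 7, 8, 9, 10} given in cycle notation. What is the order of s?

4

The cycle type of s is (4, 4, 2).
Since disjoint cycles commute, ord(s) = lcm(4, 4, 2) = 4.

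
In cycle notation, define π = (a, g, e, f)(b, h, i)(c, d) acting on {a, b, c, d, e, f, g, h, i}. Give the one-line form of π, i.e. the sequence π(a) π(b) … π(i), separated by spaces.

Image by image: a↦g, b↦h, c↦d, d↦c, e↦f, f↦a, g↦e, h↦i, i↦b.
Listing these in domain order gives g h d c f a e i b.

g h d c f a e i b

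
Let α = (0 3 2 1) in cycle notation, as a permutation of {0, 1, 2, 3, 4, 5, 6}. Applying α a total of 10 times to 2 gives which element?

2 lies in the 4-cycle (0 3 2 1).
Powers repeat with period 4 on this cycle, and 10 mod 4 = 2, so α^10(2) = α^2(2).
Advancing 2 steps from 2: 2 → 1 → 0.

0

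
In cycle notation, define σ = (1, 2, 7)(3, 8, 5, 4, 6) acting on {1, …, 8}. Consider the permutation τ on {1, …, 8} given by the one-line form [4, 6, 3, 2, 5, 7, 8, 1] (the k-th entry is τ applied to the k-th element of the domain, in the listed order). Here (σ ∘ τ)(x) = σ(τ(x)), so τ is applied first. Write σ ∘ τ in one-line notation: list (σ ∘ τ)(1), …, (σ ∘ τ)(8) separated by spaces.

6 3 8 7 4 1 5 2

(σ ∘ τ)(x) = σ(τ(x)). Computing each image: σ(τ(1)) = σ(4) = 6, σ(τ(2)) = σ(6) = 3, σ(τ(3)) = σ(3) = 8, σ(τ(4)) = σ(2) = 7, σ(τ(5)) = σ(5) = 4, σ(τ(6)) = σ(7) = 1, σ(τ(7)) = σ(8) = 5, σ(τ(8)) = σ(1) = 2.
Hence σ ∘ τ = [6 3 8 7 4 1 5 2].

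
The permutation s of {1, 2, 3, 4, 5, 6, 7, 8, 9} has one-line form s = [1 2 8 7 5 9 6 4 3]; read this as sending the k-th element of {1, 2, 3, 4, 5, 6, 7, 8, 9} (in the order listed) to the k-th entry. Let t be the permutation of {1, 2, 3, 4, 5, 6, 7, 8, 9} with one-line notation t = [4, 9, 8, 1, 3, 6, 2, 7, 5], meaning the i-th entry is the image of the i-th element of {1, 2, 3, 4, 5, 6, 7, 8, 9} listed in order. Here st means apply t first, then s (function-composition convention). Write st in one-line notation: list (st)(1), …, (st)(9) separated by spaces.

7 3 4 1 8 9 2 6 5

Chase each element through t then s: 1 → 4 → 7; 2 → 9 → 3; 3 → 8 → 4; 4 → 1 → 1; 5 → 3 → 8; 6 → 6 → 9; 7 → 2 → 2; 8 → 7 → 6; 9 → 5 → 5.
Collecting the images, st = [7 3 4 1 8 9 2 6 5].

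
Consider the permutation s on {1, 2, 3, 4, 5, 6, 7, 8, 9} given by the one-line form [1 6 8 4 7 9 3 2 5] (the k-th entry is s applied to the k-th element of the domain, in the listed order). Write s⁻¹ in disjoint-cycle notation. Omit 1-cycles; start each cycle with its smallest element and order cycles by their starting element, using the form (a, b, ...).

(2, 8, 3, 7, 5, 9, 6)

First write s in disjoint cycles: (2, 6, 9, 5, 7, 3, 8).
The inverse reverses every cycle; in canonical form, s⁻¹ = (2, 8, 3, 7, 5, 9, 6).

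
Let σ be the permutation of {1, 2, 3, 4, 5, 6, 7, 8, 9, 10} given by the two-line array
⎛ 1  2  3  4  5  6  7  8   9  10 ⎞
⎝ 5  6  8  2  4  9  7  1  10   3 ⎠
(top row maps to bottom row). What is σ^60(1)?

10

Tracing 1 → 5 → … returns to 1 after 9 steps, so 1 lies in a 9-cycle (1 5 4 2 6 9 10 3 8).
Since the cycle has length 9, σ^60 acts on it the same as σ^6 (60 mod 9 = 6).
Advancing 6 steps from 1: 1 → 5 → 4 → 2 → 6 → 9 → 10.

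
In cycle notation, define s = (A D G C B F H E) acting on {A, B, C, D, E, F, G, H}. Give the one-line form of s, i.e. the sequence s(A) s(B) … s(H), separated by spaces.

Reading each image from the cycles: A↦D, B↦F, C↦B, D↦G, E↦A, F↦H, G↦C, H↦E.
Listing these in domain order gives D F B G A H C E.

D F B G A H C E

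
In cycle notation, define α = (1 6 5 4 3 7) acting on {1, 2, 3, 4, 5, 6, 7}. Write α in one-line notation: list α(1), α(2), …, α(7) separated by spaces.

6 2 7 3 4 5 1

Each element maps to the next entry in its cycle (wrapping to the front): 1↦6, 2↦2, 3↦7, 4↦3, 5↦4, 6↦5, 7↦1.
So the one-line form is 6 2 7 3 4 5 1.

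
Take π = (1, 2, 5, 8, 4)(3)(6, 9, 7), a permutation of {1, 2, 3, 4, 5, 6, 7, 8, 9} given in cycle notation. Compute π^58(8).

8 lies in the 5-cycle (1, 2, 5, 8, 4).
On a 5-cycle, π^5 is the identity, so π^58 = π^3 there (58 ≡ 3 mod 5).
Advancing 3 steps from 8: 8 → 4 → 1 → 2.

2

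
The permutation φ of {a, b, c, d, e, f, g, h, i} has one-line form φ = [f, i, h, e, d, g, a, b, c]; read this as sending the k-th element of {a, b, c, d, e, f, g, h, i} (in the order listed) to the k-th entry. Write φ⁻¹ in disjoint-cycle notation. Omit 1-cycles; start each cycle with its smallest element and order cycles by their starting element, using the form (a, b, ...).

First write φ in disjoint cycles: (a, f, g)(b, i, c, h)(d, e).
The inverse reverses every cycle; in canonical form, φ⁻¹ = (a, g, f)(b, h, c, i)(d, e).

(a, g, f)(b, h, c, i)(d, e)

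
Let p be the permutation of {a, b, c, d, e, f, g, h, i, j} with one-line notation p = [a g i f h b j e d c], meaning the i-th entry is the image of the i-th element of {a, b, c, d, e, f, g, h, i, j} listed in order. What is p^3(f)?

j

Tracing f → b → … returns to f after 7 steps, so f lies in a 7-cycle (b, g, j, c, i, d, f).
Stepping 3 places around the cycle: f → b → g → j.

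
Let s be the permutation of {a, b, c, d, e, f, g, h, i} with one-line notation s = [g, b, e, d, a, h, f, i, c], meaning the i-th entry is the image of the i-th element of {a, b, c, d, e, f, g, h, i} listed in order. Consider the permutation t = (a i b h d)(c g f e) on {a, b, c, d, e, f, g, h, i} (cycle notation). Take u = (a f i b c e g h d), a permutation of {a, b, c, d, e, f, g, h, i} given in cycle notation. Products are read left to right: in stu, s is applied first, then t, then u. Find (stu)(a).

i

(stu)(a) = u(t(s(a))). s(a) = g, then t(g) = f, then u(f) = i, so the result is i.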